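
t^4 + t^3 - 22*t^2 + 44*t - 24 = (t - 2)^2*(t - 1)*(t + 6)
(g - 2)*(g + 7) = g^2 + 5*g - 14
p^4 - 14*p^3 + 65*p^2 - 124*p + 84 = (p - 7)*(p - 3)*(p - 2)^2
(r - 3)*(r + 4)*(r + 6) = r^3 + 7*r^2 - 6*r - 72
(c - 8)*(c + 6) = c^2 - 2*c - 48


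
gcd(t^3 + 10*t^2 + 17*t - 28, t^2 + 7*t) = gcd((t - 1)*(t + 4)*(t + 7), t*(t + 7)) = t + 7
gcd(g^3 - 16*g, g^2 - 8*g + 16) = g - 4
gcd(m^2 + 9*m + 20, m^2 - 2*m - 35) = m + 5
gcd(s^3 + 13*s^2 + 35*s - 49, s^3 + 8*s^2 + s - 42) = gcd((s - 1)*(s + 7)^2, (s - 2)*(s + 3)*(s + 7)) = s + 7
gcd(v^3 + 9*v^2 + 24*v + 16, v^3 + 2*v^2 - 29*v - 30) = v + 1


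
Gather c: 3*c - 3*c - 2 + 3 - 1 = 0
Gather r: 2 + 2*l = 2*l + 2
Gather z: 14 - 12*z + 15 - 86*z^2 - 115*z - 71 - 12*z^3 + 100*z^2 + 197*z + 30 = -12*z^3 + 14*z^2 + 70*z - 12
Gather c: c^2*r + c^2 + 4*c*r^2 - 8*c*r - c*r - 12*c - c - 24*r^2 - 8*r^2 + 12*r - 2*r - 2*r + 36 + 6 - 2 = c^2*(r + 1) + c*(4*r^2 - 9*r - 13) - 32*r^2 + 8*r + 40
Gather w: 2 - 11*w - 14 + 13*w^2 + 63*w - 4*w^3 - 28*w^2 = -4*w^3 - 15*w^2 + 52*w - 12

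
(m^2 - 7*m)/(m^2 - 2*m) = (m - 7)/(m - 2)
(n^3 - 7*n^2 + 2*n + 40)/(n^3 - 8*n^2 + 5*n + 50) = (n - 4)/(n - 5)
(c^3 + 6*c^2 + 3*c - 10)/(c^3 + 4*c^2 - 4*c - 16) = (c^2 + 4*c - 5)/(c^2 + 2*c - 8)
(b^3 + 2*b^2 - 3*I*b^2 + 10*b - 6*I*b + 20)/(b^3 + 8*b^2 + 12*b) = (b^2 - 3*I*b + 10)/(b*(b + 6))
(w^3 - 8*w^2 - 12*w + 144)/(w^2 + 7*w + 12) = (w^2 - 12*w + 36)/(w + 3)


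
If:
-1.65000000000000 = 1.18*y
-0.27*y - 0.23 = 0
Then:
No Solution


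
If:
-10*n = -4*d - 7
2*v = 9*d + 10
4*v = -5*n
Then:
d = -47/40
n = 23/100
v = -23/80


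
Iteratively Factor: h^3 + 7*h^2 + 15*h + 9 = (h + 3)*(h^2 + 4*h + 3) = (h + 3)^2*(h + 1)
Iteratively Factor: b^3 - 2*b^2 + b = (b - 1)*(b^2 - b) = (b - 1)^2*(b)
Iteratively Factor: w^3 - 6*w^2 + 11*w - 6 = (w - 1)*(w^2 - 5*w + 6) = (w - 2)*(w - 1)*(w - 3)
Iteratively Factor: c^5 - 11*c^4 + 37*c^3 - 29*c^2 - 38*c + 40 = (c - 1)*(c^4 - 10*c^3 + 27*c^2 - 2*c - 40) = (c - 4)*(c - 1)*(c^3 - 6*c^2 + 3*c + 10) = (c - 4)*(c - 1)*(c + 1)*(c^2 - 7*c + 10) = (c - 5)*(c - 4)*(c - 1)*(c + 1)*(c - 2)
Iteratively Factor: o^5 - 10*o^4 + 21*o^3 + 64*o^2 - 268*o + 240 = (o - 4)*(o^4 - 6*o^3 - 3*o^2 + 52*o - 60) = (o - 4)*(o + 3)*(o^3 - 9*o^2 + 24*o - 20) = (o - 4)*(o - 2)*(o + 3)*(o^2 - 7*o + 10) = (o - 5)*(o - 4)*(o - 2)*(o + 3)*(o - 2)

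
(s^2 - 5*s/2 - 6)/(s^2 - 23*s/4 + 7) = 2*(2*s + 3)/(4*s - 7)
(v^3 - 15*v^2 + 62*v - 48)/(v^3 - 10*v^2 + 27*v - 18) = (v - 8)/(v - 3)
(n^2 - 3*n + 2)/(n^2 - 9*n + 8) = (n - 2)/(n - 8)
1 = 1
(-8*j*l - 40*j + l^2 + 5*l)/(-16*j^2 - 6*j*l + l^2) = (l + 5)/(2*j + l)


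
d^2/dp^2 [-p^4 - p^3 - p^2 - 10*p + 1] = -12*p^2 - 6*p - 2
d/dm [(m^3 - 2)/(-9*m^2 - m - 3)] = (-3*m^2*(9*m^2 + m + 3) + (18*m + 1)*(m^3 - 2))/(9*m^2 + m + 3)^2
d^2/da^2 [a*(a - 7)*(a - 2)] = 6*a - 18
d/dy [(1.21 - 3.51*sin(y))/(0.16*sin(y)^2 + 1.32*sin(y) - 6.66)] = (0.5616*sin(y)^2 - 0.3872*sin(y) + 21.7794)*cos(y)/(0.0256*sin(y)^4 + 0.4224*sin(y)^3 - 0.3888*sin(y)^2 - 17.5824*sin(y) + 44.3556)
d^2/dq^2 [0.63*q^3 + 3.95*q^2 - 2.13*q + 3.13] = 3.78*q + 7.9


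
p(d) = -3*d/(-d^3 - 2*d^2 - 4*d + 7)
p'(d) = -3*d*(3*d^2 + 4*d + 4)/(-d^3 - 2*d^2 - 4*d + 7)^2 - 3/(-d^3 - 2*d^2 - 4*d + 7)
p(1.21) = 1.43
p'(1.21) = -6.27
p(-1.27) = 0.35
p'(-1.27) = -0.15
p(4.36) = 0.10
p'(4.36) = -0.04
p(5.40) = 0.07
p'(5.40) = -0.02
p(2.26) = 0.28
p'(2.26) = -0.21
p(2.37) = 0.26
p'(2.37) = -0.18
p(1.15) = 1.95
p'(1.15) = -12.21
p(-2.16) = 0.40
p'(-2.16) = 0.04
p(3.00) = 0.18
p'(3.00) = -0.09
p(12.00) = 0.02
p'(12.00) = 0.00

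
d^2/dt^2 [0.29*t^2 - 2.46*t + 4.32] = 0.580000000000000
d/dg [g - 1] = 1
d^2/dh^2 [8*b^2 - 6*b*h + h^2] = 2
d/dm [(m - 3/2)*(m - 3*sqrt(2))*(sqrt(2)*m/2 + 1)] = 3*sqrt(2)*m^2/2 - 4*m - 3*sqrt(2)*m/2 - 3*sqrt(2) + 3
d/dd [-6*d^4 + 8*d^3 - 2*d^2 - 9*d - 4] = -24*d^3 + 24*d^2 - 4*d - 9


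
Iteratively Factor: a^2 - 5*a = (a - 5)*(a)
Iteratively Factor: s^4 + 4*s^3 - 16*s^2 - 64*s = (s - 4)*(s^3 + 8*s^2 + 16*s) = s*(s - 4)*(s^2 + 8*s + 16) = s*(s - 4)*(s + 4)*(s + 4)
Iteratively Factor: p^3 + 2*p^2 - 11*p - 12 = (p - 3)*(p^2 + 5*p + 4) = (p - 3)*(p + 1)*(p + 4)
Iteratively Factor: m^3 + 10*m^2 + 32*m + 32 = (m + 2)*(m^2 + 8*m + 16) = (m + 2)*(m + 4)*(m + 4)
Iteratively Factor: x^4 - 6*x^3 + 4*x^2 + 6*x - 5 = (x + 1)*(x^3 - 7*x^2 + 11*x - 5) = (x - 1)*(x + 1)*(x^2 - 6*x + 5) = (x - 1)^2*(x + 1)*(x - 5)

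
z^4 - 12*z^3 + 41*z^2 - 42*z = z*(z - 7)*(z - 3)*(z - 2)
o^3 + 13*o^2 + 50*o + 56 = (o + 2)*(o + 4)*(o + 7)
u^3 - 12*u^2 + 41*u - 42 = (u - 7)*(u - 3)*(u - 2)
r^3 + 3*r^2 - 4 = (r - 1)*(r + 2)^2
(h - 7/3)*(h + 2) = h^2 - h/3 - 14/3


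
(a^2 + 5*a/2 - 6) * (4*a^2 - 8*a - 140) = 4*a^4 + 2*a^3 - 184*a^2 - 302*a + 840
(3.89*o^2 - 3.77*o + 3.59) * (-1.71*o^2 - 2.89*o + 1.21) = -6.6519*o^4 - 4.7954*o^3 + 9.4633*o^2 - 14.9368*o + 4.3439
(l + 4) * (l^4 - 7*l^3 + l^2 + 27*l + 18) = l^5 - 3*l^4 - 27*l^3 + 31*l^2 + 126*l + 72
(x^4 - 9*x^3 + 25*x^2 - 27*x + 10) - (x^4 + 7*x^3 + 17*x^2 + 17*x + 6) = -16*x^3 + 8*x^2 - 44*x + 4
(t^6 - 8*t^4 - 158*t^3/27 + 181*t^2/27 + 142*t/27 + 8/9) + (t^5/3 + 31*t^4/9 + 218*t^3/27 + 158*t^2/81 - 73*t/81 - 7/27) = t^6 + t^5/3 - 41*t^4/9 + 20*t^3/9 + 701*t^2/81 + 353*t/81 + 17/27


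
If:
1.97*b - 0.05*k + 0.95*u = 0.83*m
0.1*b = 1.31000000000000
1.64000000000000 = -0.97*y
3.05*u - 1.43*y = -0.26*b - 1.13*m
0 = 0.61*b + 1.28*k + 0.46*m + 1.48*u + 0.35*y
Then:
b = 13.10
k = -2.17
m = 20.39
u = -9.46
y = -1.69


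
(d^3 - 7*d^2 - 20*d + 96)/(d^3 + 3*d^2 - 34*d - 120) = (d^2 - 11*d + 24)/(d^2 - d - 30)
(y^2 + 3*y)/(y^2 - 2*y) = (y + 3)/(y - 2)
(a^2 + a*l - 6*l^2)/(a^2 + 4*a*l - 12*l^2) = (a + 3*l)/(a + 6*l)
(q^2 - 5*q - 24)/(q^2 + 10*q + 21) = (q - 8)/(q + 7)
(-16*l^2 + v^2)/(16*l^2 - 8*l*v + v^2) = (4*l + v)/(-4*l + v)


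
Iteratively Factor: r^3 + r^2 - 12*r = (r + 4)*(r^2 - 3*r) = r*(r + 4)*(r - 3)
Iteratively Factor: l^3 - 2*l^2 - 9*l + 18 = (l + 3)*(l^2 - 5*l + 6) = (l - 2)*(l + 3)*(l - 3)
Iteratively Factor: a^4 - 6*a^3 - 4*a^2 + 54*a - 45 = (a - 1)*(a^3 - 5*a^2 - 9*a + 45) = (a - 3)*(a - 1)*(a^2 - 2*a - 15) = (a - 3)*(a - 1)*(a + 3)*(a - 5)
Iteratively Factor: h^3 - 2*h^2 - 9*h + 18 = (h + 3)*(h^2 - 5*h + 6) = (h - 3)*(h + 3)*(h - 2)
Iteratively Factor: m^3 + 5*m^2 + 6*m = (m)*(m^2 + 5*m + 6) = m*(m + 3)*(m + 2)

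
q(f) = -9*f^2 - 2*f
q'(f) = -18*f - 2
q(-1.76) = -24.36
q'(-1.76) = 29.68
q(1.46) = -22.10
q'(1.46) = -28.28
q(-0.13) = 0.11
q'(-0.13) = 0.34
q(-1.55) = -18.52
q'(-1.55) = 25.90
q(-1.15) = -9.60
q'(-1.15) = 18.70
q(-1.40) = -14.84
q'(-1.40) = 23.20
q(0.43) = -2.52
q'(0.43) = -9.74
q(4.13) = -161.77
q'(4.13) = -76.34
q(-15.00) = -1995.00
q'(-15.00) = 268.00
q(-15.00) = -1995.00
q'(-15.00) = 268.00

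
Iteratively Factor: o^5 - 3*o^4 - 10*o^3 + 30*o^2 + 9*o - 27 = (o + 3)*(o^4 - 6*o^3 + 8*o^2 + 6*o - 9) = (o - 1)*(o + 3)*(o^3 - 5*o^2 + 3*o + 9) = (o - 1)*(o + 1)*(o + 3)*(o^2 - 6*o + 9) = (o - 3)*(o - 1)*(o + 1)*(o + 3)*(o - 3)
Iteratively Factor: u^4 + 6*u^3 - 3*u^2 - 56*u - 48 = (u + 1)*(u^3 + 5*u^2 - 8*u - 48) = (u + 1)*(u + 4)*(u^2 + u - 12) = (u - 3)*(u + 1)*(u + 4)*(u + 4)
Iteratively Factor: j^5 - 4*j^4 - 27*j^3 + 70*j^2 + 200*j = (j + 2)*(j^4 - 6*j^3 - 15*j^2 + 100*j) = (j + 2)*(j + 4)*(j^3 - 10*j^2 + 25*j) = (j - 5)*(j + 2)*(j + 4)*(j^2 - 5*j) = (j - 5)^2*(j + 2)*(j + 4)*(j)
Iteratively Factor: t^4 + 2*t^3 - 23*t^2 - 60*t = (t)*(t^3 + 2*t^2 - 23*t - 60) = t*(t + 3)*(t^2 - t - 20) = t*(t + 3)*(t + 4)*(t - 5)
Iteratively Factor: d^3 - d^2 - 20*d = (d)*(d^2 - d - 20) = d*(d - 5)*(d + 4)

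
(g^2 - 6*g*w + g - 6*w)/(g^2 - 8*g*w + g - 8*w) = (-g + 6*w)/(-g + 8*w)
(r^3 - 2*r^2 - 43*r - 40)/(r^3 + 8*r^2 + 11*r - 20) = (r^2 - 7*r - 8)/(r^2 + 3*r - 4)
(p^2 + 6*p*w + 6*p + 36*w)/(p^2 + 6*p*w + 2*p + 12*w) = (p + 6)/(p + 2)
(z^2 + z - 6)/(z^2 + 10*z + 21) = (z - 2)/(z + 7)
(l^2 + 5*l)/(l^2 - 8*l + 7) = l*(l + 5)/(l^2 - 8*l + 7)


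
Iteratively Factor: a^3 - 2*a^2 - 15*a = (a + 3)*(a^2 - 5*a) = (a - 5)*(a + 3)*(a)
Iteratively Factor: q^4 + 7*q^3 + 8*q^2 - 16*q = (q + 4)*(q^3 + 3*q^2 - 4*q) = q*(q + 4)*(q^2 + 3*q - 4) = q*(q + 4)^2*(q - 1)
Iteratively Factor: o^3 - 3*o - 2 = (o - 2)*(o^2 + 2*o + 1) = (o - 2)*(o + 1)*(o + 1)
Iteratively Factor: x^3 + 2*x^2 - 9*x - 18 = (x - 3)*(x^2 + 5*x + 6) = (x - 3)*(x + 3)*(x + 2)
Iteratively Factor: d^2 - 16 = (d + 4)*(d - 4)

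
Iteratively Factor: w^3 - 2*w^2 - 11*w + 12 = (w - 4)*(w^2 + 2*w - 3) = (w - 4)*(w + 3)*(w - 1)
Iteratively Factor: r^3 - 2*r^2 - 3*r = (r + 1)*(r^2 - 3*r) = (r - 3)*(r + 1)*(r)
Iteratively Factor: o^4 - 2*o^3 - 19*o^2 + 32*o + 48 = (o - 3)*(o^3 + o^2 - 16*o - 16) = (o - 4)*(o - 3)*(o^2 + 5*o + 4) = (o - 4)*(o - 3)*(o + 4)*(o + 1)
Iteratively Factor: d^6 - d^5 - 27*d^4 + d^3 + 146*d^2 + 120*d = (d + 1)*(d^5 - 2*d^4 - 25*d^3 + 26*d^2 + 120*d) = (d + 1)*(d + 4)*(d^4 - 6*d^3 - d^2 + 30*d) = (d - 5)*(d + 1)*(d + 4)*(d^3 - d^2 - 6*d) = (d - 5)*(d + 1)*(d + 2)*(d + 4)*(d^2 - 3*d) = d*(d - 5)*(d + 1)*(d + 2)*(d + 4)*(d - 3)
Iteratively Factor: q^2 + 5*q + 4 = (q + 4)*(q + 1)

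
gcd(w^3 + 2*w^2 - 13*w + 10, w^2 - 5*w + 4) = w - 1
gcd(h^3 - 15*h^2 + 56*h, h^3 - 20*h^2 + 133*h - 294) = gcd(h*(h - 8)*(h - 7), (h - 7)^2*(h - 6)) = h - 7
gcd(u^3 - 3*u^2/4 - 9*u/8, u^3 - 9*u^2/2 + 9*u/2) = u^2 - 3*u/2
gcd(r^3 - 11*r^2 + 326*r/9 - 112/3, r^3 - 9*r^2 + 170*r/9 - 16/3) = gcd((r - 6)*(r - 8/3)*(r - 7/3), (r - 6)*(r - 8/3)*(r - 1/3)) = r^2 - 26*r/3 + 16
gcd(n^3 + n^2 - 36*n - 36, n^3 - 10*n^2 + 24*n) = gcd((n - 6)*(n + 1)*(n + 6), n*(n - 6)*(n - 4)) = n - 6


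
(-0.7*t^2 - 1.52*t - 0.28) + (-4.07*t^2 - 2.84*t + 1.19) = -4.77*t^2 - 4.36*t + 0.91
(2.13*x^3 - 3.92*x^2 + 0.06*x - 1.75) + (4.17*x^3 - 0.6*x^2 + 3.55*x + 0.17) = 6.3*x^3 - 4.52*x^2 + 3.61*x - 1.58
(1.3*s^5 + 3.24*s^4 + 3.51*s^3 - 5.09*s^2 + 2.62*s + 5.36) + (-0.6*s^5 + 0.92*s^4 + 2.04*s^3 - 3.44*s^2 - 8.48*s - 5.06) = 0.7*s^5 + 4.16*s^4 + 5.55*s^3 - 8.53*s^2 - 5.86*s + 0.300000000000001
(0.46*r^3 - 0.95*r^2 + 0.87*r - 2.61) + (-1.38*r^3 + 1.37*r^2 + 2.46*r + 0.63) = -0.92*r^3 + 0.42*r^2 + 3.33*r - 1.98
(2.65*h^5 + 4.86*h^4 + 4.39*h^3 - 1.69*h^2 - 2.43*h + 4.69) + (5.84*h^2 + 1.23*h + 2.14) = 2.65*h^5 + 4.86*h^4 + 4.39*h^3 + 4.15*h^2 - 1.2*h + 6.83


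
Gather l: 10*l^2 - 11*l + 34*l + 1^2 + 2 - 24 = 10*l^2 + 23*l - 21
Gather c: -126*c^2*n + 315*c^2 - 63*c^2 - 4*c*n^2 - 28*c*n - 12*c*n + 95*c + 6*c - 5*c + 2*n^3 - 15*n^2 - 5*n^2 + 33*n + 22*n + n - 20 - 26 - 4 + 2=c^2*(252 - 126*n) + c*(-4*n^2 - 40*n + 96) + 2*n^3 - 20*n^2 + 56*n - 48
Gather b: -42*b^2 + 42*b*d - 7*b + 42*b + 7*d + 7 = -42*b^2 + b*(42*d + 35) + 7*d + 7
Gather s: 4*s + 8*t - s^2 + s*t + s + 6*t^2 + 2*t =-s^2 + s*(t + 5) + 6*t^2 + 10*t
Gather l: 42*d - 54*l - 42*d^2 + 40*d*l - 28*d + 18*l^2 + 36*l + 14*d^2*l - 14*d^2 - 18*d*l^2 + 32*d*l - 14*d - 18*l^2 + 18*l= -56*d^2 - 18*d*l^2 + l*(14*d^2 + 72*d)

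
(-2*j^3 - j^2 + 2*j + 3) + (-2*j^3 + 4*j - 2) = -4*j^3 - j^2 + 6*j + 1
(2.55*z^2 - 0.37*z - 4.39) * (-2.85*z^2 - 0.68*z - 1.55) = -7.2675*z^4 - 0.6795*z^3 + 8.8106*z^2 + 3.5587*z + 6.8045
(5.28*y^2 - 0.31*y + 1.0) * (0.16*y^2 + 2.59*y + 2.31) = 0.8448*y^4 + 13.6256*y^3 + 11.5539*y^2 + 1.8739*y + 2.31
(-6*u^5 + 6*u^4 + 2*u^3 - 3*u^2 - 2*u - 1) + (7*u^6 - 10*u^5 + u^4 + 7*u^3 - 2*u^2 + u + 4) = 7*u^6 - 16*u^5 + 7*u^4 + 9*u^3 - 5*u^2 - u + 3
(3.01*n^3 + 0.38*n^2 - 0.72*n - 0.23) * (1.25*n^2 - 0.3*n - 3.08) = 3.7625*n^5 - 0.428*n^4 - 10.2848*n^3 - 1.2419*n^2 + 2.2866*n + 0.7084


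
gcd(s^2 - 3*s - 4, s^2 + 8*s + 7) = s + 1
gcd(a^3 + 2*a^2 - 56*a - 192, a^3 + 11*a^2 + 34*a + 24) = a^2 + 10*a + 24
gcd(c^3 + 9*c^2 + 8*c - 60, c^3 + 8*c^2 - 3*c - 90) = c^2 + 11*c + 30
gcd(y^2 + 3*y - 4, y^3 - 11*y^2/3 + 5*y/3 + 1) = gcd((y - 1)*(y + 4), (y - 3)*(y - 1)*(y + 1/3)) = y - 1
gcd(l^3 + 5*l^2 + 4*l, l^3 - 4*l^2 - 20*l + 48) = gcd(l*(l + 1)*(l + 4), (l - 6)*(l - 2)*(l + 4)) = l + 4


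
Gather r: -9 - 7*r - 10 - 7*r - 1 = -14*r - 20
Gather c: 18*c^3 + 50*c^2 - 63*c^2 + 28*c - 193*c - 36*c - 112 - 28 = 18*c^3 - 13*c^2 - 201*c - 140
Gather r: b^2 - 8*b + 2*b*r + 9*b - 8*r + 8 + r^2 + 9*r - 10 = b^2 + b + r^2 + r*(2*b + 1) - 2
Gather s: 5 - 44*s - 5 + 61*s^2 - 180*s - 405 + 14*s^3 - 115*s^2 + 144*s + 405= 14*s^3 - 54*s^2 - 80*s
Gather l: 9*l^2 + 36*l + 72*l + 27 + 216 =9*l^2 + 108*l + 243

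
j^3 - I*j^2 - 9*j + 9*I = (j - 3)*(j + 3)*(j - I)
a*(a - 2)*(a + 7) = a^3 + 5*a^2 - 14*a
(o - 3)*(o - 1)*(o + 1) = o^3 - 3*o^2 - o + 3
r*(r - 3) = r^2 - 3*r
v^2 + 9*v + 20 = (v + 4)*(v + 5)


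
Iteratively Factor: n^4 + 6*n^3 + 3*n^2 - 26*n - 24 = (n + 1)*(n^3 + 5*n^2 - 2*n - 24) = (n + 1)*(n + 4)*(n^2 + n - 6) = (n + 1)*(n + 3)*(n + 4)*(n - 2)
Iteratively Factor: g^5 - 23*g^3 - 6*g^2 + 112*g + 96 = (g - 3)*(g^4 + 3*g^3 - 14*g^2 - 48*g - 32) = (g - 3)*(g + 4)*(g^3 - g^2 - 10*g - 8) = (g - 3)*(g + 1)*(g + 4)*(g^2 - 2*g - 8) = (g - 4)*(g - 3)*(g + 1)*(g + 4)*(g + 2)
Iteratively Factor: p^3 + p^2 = (p + 1)*(p^2) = p*(p + 1)*(p)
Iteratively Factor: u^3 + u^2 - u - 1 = (u + 1)*(u^2 - 1) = (u - 1)*(u + 1)*(u + 1)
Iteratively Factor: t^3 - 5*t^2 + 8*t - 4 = (t - 2)*(t^2 - 3*t + 2) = (t - 2)^2*(t - 1)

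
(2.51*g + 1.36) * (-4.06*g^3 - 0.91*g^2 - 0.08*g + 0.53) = -10.1906*g^4 - 7.8057*g^3 - 1.4384*g^2 + 1.2215*g + 0.7208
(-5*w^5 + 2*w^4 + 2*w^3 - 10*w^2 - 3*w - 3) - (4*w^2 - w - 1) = -5*w^5 + 2*w^4 + 2*w^3 - 14*w^2 - 2*w - 2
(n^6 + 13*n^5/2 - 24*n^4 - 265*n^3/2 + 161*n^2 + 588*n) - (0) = n^6 + 13*n^5/2 - 24*n^4 - 265*n^3/2 + 161*n^2 + 588*n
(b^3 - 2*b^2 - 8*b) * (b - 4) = b^4 - 6*b^3 + 32*b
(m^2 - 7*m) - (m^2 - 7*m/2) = -7*m/2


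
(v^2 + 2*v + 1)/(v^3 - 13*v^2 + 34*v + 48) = (v + 1)/(v^2 - 14*v + 48)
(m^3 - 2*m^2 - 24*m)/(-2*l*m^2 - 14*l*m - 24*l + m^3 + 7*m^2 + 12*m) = m*(6 - m)/(2*l*m + 6*l - m^2 - 3*m)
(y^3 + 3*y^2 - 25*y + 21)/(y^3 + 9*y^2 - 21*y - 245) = (y^2 - 4*y + 3)/(y^2 + 2*y - 35)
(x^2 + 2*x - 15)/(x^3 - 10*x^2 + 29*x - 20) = (x^2 + 2*x - 15)/(x^3 - 10*x^2 + 29*x - 20)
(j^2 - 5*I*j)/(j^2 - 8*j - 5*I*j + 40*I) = j/(j - 8)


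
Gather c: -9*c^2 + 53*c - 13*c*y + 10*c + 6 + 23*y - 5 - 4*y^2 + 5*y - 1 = -9*c^2 + c*(63 - 13*y) - 4*y^2 + 28*y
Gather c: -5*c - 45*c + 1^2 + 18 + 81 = 100 - 50*c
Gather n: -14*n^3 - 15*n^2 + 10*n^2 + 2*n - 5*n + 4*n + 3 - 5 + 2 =-14*n^3 - 5*n^2 + n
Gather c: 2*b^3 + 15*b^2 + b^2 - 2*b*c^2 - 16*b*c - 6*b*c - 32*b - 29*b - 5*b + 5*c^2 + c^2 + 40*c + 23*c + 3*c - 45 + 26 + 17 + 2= 2*b^3 + 16*b^2 - 66*b + c^2*(6 - 2*b) + c*(66 - 22*b)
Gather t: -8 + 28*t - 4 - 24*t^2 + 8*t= -24*t^2 + 36*t - 12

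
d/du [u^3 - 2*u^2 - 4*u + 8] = 3*u^2 - 4*u - 4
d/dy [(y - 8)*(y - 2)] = 2*y - 10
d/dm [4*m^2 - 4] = 8*m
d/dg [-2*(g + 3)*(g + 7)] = -4*g - 20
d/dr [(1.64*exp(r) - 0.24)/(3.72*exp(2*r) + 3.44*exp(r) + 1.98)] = (-6.1008*exp(2*r) + 1.7856*exp(r) + 4.0728)*exp(r)/(13.8384*exp(4*r) + 25.5936*exp(3*r) + 26.5648*exp(2*r) + 13.6224*exp(r) + 3.9204)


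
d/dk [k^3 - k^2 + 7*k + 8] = 3*k^2 - 2*k + 7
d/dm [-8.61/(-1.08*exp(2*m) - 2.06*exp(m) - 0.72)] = (-18.5976*exp(m) - 17.7366)*exp(m)/(1.08*exp(2*m) + 2.06*exp(m) + 0.72)^2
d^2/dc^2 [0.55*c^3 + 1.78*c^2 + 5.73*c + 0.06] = 3.3*c + 3.56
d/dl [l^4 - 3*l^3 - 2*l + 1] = 4*l^3 - 9*l^2 - 2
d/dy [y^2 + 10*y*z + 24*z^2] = 2*y + 10*z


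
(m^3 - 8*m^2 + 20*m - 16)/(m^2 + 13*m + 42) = (m^3 - 8*m^2 + 20*m - 16)/(m^2 + 13*m + 42)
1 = 1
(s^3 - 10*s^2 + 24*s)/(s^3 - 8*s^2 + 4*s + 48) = s/(s + 2)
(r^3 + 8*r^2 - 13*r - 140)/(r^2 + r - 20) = r + 7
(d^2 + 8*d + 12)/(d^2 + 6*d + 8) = (d + 6)/(d + 4)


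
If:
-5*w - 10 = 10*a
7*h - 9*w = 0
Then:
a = -w/2 - 1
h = 9*w/7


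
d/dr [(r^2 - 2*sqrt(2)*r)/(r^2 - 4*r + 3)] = 2*(-r*(r - 2)*(r - 2*sqrt(2)) + (r - sqrt(2))*(r^2 - 4*r + 3))/(r^2 - 4*r + 3)^2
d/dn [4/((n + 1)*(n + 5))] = 8*(-n - 3)/(n^4 + 12*n^3 + 46*n^2 + 60*n + 25)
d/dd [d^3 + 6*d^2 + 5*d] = 3*d^2 + 12*d + 5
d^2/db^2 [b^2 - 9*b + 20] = 2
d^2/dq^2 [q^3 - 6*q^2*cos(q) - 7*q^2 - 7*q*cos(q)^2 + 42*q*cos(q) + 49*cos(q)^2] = 6*q^2*cos(q) + 24*q*sin(q) - 42*q*cos(q) + 14*q*cos(2*q) + 6*q - 84*sin(q) + 14*sin(2*q) - 12*cos(q) - 98*cos(2*q) - 14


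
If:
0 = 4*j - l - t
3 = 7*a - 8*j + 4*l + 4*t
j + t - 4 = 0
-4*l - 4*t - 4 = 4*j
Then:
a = 23/35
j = -1/5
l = -5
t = 21/5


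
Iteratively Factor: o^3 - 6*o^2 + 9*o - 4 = (o - 1)*(o^2 - 5*o + 4) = (o - 4)*(o - 1)*(o - 1)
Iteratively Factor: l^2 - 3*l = (l)*(l - 3)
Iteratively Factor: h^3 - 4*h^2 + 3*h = (h - 3)*(h^2 - h) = (h - 3)*(h - 1)*(h)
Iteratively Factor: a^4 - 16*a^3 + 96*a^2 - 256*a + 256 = (a - 4)*(a^3 - 12*a^2 + 48*a - 64) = (a - 4)^2*(a^2 - 8*a + 16) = (a - 4)^3*(a - 4)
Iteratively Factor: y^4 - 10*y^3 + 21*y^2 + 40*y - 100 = (y + 2)*(y^3 - 12*y^2 + 45*y - 50) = (y - 5)*(y + 2)*(y^2 - 7*y + 10) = (y - 5)^2*(y + 2)*(y - 2)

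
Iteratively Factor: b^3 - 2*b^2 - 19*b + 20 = (b - 1)*(b^2 - b - 20) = (b - 1)*(b + 4)*(b - 5)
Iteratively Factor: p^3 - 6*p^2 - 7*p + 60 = (p + 3)*(p^2 - 9*p + 20) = (p - 4)*(p + 3)*(p - 5)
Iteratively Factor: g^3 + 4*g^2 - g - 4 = (g - 1)*(g^2 + 5*g + 4) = (g - 1)*(g + 4)*(g + 1)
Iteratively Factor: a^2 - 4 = (a + 2)*(a - 2)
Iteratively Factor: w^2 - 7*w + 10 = (w - 5)*(w - 2)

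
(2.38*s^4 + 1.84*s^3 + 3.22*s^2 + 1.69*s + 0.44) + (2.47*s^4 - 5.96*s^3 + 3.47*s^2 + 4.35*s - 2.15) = 4.85*s^4 - 4.12*s^3 + 6.69*s^2 + 6.04*s - 1.71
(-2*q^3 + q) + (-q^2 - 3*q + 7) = -2*q^3 - q^2 - 2*q + 7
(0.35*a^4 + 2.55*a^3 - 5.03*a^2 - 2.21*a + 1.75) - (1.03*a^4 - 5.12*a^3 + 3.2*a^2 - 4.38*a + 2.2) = -0.68*a^4 + 7.67*a^3 - 8.23*a^2 + 2.17*a - 0.45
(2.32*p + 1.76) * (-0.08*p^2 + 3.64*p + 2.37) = -0.1856*p^3 + 8.304*p^2 + 11.9048*p + 4.1712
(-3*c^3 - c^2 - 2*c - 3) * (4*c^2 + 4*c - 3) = -12*c^5 - 16*c^4 - 3*c^3 - 17*c^2 - 6*c + 9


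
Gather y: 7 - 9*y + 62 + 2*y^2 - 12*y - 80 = 2*y^2 - 21*y - 11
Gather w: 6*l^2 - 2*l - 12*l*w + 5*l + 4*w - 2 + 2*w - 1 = 6*l^2 + 3*l + w*(6 - 12*l) - 3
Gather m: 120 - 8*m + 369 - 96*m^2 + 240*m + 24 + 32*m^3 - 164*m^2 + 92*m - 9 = 32*m^3 - 260*m^2 + 324*m + 504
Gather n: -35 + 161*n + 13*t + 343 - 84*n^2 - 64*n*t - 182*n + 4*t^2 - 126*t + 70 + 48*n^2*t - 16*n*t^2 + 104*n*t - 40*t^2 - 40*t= n^2*(48*t - 84) + n*(-16*t^2 + 40*t - 21) - 36*t^2 - 153*t + 378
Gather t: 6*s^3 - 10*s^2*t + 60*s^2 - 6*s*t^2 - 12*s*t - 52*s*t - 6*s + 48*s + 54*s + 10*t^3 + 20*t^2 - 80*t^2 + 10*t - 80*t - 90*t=6*s^3 + 60*s^2 + 96*s + 10*t^3 + t^2*(-6*s - 60) + t*(-10*s^2 - 64*s - 160)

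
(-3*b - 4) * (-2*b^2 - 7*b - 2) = 6*b^3 + 29*b^2 + 34*b + 8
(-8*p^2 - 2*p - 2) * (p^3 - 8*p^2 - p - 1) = -8*p^5 + 62*p^4 + 22*p^3 + 26*p^2 + 4*p + 2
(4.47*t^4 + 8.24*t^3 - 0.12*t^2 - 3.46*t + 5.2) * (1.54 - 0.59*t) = -2.6373*t^5 + 2.0222*t^4 + 12.7604*t^3 + 1.8566*t^2 - 8.3964*t + 8.008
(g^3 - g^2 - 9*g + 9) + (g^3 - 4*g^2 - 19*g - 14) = 2*g^3 - 5*g^2 - 28*g - 5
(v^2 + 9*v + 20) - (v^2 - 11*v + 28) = 20*v - 8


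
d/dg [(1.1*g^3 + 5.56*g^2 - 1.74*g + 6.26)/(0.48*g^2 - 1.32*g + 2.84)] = (0.528*g^4 - 2.904*g^3 + 2.868*g^2 + 25.5712*g + 3.3216)/(0.2304*g^4 - 1.2672*g^3 + 4.4688*g^2 - 7.4976*g + 8.0656)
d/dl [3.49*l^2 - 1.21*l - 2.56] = 6.98*l - 1.21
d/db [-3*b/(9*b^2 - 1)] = 3*(9*b^2 + 1)/(9*b^2 - 1)^2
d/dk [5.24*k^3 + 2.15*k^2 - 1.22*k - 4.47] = 15.72*k^2 + 4.3*k - 1.22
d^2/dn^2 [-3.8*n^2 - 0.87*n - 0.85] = -7.60000000000000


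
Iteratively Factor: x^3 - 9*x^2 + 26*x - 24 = (x - 2)*(x^2 - 7*x + 12) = (x - 3)*(x - 2)*(x - 4)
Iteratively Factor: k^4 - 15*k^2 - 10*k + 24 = (k + 3)*(k^3 - 3*k^2 - 6*k + 8) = (k - 4)*(k + 3)*(k^2 + k - 2) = (k - 4)*(k + 2)*(k + 3)*(k - 1)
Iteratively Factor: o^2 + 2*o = (o)*(o + 2)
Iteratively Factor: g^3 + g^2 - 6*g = (g + 3)*(g^2 - 2*g) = g*(g + 3)*(g - 2)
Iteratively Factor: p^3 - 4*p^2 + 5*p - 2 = (p - 2)*(p^2 - 2*p + 1) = (p - 2)*(p - 1)*(p - 1)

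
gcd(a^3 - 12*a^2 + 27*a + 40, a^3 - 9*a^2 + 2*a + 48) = a - 8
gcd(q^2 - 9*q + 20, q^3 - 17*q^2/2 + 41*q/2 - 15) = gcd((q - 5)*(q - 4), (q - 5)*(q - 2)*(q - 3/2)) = q - 5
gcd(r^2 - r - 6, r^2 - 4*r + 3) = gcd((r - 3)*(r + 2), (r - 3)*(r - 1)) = r - 3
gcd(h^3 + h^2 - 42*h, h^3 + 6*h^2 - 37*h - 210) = h^2 + h - 42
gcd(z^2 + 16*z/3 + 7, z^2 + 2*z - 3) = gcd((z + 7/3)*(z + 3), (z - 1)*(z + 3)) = z + 3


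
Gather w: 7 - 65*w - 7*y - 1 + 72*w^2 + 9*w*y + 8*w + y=72*w^2 + w*(9*y - 57) - 6*y + 6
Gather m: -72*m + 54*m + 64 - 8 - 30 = 26 - 18*m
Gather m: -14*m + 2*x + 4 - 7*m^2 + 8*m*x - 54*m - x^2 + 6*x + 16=-7*m^2 + m*(8*x - 68) - x^2 + 8*x + 20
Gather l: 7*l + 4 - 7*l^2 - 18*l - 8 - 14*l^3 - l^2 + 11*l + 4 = -14*l^3 - 8*l^2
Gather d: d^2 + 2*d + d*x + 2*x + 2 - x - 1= d^2 + d*(x + 2) + x + 1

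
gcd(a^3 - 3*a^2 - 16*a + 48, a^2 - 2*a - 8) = a - 4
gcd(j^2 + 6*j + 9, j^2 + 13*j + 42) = 1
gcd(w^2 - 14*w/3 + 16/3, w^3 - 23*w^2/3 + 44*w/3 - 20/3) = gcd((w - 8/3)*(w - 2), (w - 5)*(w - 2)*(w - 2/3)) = w - 2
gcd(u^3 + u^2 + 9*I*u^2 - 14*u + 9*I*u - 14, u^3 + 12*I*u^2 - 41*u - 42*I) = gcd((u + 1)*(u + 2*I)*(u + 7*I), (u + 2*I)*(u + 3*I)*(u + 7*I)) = u^2 + 9*I*u - 14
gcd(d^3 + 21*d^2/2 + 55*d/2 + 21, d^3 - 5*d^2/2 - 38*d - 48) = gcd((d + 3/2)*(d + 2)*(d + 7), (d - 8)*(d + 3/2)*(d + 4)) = d + 3/2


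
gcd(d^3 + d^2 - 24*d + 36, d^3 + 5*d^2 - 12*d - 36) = d^2 + 3*d - 18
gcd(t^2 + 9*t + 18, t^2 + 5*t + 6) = t + 3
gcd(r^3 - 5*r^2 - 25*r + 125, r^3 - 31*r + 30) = r - 5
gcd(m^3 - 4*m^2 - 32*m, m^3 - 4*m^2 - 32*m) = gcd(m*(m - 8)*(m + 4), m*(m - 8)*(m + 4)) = m^3 - 4*m^2 - 32*m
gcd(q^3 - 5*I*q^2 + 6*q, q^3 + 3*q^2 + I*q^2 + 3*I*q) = q^2 + I*q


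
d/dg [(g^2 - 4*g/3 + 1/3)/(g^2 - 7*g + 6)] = -17/(3*g^2 - 36*g + 108)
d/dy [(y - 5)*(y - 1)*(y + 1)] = 3*y^2 - 10*y - 1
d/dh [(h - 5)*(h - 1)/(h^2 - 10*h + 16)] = 2*(-2*h^2 + 11*h - 23)/(h^4 - 20*h^3 + 132*h^2 - 320*h + 256)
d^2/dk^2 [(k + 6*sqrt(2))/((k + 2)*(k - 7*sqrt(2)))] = 2*(-(k + 2)^2*(k - 7*sqrt(2)) + (k + 2)^2*(k + 6*sqrt(2)) - (k + 2)*(k - 7*sqrt(2))^2 + (k + 2)*(k - 7*sqrt(2))*(k + 6*sqrt(2)) + (k - 7*sqrt(2))^2*(k + 6*sqrt(2)))/((k + 2)^3*(k - 7*sqrt(2))^3)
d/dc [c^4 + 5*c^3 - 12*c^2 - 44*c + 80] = 4*c^3 + 15*c^2 - 24*c - 44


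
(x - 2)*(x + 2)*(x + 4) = x^3 + 4*x^2 - 4*x - 16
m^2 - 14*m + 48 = (m - 8)*(m - 6)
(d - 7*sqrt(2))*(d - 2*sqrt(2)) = d^2 - 9*sqrt(2)*d + 28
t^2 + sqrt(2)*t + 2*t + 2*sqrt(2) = (t + 2)*(t + sqrt(2))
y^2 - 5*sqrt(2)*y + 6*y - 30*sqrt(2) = (y + 6)*(y - 5*sqrt(2))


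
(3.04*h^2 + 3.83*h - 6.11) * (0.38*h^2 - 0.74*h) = 1.1552*h^4 - 0.7942*h^3 - 5.156*h^2 + 4.5214*h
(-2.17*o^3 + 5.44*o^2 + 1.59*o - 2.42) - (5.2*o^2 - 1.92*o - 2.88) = -2.17*o^3 + 0.24*o^2 + 3.51*o + 0.46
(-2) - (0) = -2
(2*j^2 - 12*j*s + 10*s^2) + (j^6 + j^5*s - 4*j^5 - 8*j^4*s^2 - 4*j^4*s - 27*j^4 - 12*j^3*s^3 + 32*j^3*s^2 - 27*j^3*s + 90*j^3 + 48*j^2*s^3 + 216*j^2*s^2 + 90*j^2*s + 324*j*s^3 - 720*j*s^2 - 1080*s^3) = j^6 + j^5*s - 4*j^5 - 8*j^4*s^2 - 4*j^4*s - 27*j^4 - 12*j^3*s^3 + 32*j^3*s^2 - 27*j^3*s + 90*j^3 + 48*j^2*s^3 + 216*j^2*s^2 + 90*j^2*s + 2*j^2 + 324*j*s^3 - 720*j*s^2 - 12*j*s - 1080*s^3 + 10*s^2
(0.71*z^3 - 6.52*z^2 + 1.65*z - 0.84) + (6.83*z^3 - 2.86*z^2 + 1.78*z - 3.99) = 7.54*z^3 - 9.38*z^2 + 3.43*z - 4.83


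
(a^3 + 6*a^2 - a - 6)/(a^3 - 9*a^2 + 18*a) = (a^3 + 6*a^2 - a - 6)/(a*(a^2 - 9*a + 18))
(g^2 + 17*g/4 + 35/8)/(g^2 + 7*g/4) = (g + 5/2)/g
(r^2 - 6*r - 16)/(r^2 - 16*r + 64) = (r + 2)/(r - 8)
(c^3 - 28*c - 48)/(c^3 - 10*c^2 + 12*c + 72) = (c + 4)/(c - 6)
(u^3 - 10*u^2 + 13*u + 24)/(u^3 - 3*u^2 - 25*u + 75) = (u^2 - 7*u - 8)/(u^2 - 25)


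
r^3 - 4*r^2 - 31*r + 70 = (r - 7)*(r - 2)*(r + 5)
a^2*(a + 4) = a^3 + 4*a^2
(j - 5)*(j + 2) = j^2 - 3*j - 10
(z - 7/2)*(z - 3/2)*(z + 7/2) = z^3 - 3*z^2/2 - 49*z/4 + 147/8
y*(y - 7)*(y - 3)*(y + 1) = y^4 - 9*y^3 + 11*y^2 + 21*y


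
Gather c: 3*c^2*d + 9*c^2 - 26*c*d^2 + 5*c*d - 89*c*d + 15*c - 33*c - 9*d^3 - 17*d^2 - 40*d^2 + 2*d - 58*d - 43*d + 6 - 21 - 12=c^2*(3*d + 9) + c*(-26*d^2 - 84*d - 18) - 9*d^3 - 57*d^2 - 99*d - 27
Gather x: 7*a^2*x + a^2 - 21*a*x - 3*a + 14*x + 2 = a^2 - 3*a + x*(7*a^2 - 21*a + 14) + 2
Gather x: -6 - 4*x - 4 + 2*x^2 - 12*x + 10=2*x^2 - 16*x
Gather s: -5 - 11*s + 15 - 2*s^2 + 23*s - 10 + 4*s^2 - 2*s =2*s^2 + 10*s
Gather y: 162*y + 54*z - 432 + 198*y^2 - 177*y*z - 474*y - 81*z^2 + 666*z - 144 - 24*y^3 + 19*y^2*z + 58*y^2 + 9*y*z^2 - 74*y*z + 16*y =-24*y^3 + y^2*(19*z + 256) + y*(9*z^2 - 251*z - 296) - 81*z^2 + 720*z - 576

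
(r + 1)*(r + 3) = r^2 + 4*r + 3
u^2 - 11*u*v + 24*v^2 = (u - 8*v)*(u - 3*v)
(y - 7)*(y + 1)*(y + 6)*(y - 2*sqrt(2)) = y^4 - 2*sqrt(2)*y^3 - 43*y^2 - 42*y + 86*sqrt(2)*y + 84*sqrt(2)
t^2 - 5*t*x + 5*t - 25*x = (t + 5)*(t - 5*x)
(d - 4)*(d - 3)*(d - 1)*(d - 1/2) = d^4 - 17*d^3/2 + 23*d^2 - 43*d/2 + 6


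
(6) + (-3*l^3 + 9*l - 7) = -3*l^3 + 9*l - 1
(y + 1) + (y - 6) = 2*y - 5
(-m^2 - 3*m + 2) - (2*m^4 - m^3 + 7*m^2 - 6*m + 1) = -2*m^4 + m^3 - 8*m^2 + 3*m + 1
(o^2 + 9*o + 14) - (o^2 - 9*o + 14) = 18*o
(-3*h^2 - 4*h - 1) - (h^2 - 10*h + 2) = -4*h^2 + 6*h - 3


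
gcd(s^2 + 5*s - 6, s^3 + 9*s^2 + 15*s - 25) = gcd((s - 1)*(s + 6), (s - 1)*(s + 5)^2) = s - 1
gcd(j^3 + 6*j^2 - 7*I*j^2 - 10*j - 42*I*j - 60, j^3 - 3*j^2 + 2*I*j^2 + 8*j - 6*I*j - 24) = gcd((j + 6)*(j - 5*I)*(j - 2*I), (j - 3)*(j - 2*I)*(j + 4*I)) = j - 2*I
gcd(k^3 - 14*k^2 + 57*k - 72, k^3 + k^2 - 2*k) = 1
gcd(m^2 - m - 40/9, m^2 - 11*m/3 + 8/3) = m - 8/3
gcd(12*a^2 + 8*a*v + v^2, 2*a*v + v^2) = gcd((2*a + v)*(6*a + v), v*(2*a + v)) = 2*a + v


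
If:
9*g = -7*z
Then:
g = -7*z/9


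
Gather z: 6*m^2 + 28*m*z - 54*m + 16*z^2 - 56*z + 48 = 6*m^2 - 54*m + 16*z^2 + z*(28*m - 56) + 48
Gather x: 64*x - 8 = 64*x - 8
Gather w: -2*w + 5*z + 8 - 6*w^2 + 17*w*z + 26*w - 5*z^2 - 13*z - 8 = -6*w^2 + w*(17*z + 24) - 5*z^2 - 8*z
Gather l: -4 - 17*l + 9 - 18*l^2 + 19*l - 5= -18*l^2 + 2*l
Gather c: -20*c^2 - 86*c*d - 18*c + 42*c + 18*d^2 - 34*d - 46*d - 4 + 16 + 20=-20*c^2 + c*(24 - 86*d) + 18*d^2 - 80*d + 32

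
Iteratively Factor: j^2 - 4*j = (j)*(j - 4)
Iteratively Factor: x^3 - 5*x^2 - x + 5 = (x - 5)*(x^2 - 1) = (x - 5)*(x - 1)*(x + 1)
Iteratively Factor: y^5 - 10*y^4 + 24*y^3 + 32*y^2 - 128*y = (y)*(y^4 - 10*y^3 + 24*y^2 + 32*y - 128) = y*(y - 4)*(y^3 - 6*y^2 + 32) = y*(y - 4)*(y + 2)*(y^2 - 8*y + 16) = y*(y - 4)^2*(y + 2)*(y - 4)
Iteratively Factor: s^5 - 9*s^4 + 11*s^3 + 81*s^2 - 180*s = (s + 3)*(s^4 - 12*s^3 + 47*s^2 - 60*s) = (s - 5)*(s + 3)*(s^3 - 7*s^2 + 12*s) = s*(s - 5)*(s + 3)*(s^2 - 7*s + 12) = s*(s - 5)*(s - 3)*(s + 3)*(s - 4)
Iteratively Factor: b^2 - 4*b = (b)*(b - 4)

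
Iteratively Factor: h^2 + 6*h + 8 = (h + 2)*(h + 4)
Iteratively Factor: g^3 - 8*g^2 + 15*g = (g - 5)*(g^2 - 3*g) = (g - 5)*(g - 3)*(g)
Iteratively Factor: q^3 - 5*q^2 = (q - 5)*(q^2) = q*(q - 5)*(q)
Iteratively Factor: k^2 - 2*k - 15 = (k + 3)*(k - 5)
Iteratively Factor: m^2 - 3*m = (m)*(m - 3)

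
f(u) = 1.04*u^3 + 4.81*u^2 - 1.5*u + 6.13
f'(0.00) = -1.50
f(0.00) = 6.13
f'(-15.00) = 556.20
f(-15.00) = -2399.12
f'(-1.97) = -8.34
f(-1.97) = 19.80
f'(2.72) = 47.75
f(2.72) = 58.56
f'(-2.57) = -5.62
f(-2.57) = 24.10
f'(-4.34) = 15.52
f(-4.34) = 18.22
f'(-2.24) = -7.39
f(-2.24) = 21.94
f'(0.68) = 6.48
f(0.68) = 7.66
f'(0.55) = 4.73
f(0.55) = 6.93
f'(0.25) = 1.10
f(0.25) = 6.07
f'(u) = 3.12*u^2 + 9.62*u - 1.5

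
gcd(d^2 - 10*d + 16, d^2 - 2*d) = d - 2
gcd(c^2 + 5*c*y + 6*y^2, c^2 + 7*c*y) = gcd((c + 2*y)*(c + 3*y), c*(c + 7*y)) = 1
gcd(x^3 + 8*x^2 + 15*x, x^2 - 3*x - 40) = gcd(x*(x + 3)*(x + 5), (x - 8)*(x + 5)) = x + 5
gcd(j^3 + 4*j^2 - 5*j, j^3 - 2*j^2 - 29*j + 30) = j^2 + 4*j - 5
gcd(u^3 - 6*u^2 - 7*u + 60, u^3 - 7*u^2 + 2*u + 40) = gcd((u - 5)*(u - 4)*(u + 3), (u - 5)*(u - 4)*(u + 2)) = u^2 - 9*u + 20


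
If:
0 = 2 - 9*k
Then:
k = 2/9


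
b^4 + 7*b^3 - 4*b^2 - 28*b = b*(b - 2)*(b + 2)*(b + 7)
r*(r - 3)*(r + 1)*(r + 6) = r^4 + 4*r^3 - 15*r^2 - 18*r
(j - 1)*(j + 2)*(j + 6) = j^3 + 7*j^2 + 4*j - 12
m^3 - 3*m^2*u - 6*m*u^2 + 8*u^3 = (m - 4*u)*(m - u)*(m + 2*u)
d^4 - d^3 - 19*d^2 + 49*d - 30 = (d - 3)*(d - 2)*(d - 1)*(d + 5)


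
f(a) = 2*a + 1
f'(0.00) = 2.00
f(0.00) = 1.00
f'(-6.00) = 2.00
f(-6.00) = -11.00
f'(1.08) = 2.00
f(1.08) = 3.16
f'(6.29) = 2.00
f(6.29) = 13.58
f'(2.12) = 2.00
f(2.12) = 5.24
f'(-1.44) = 2.00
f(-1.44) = -1.88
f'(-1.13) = 2.00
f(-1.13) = -1.26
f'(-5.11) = 2.00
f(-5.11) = -9.22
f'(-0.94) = 2.00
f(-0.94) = -0.88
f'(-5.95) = 2.00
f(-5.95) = -10.90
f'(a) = 2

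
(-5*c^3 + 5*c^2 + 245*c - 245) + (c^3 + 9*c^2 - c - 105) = -4*c^3 + 14*c^2 + 244*c - 350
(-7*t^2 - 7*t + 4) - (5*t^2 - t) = -12*t^2 - 6*t + 4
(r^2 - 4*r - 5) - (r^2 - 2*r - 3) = -2*r - 2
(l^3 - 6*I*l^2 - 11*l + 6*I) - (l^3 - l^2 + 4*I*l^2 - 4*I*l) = l^2 - 10*I*l^2 - 11*l + 4*I*l + 6*I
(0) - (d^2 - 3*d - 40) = -d^2 + 3*d + 40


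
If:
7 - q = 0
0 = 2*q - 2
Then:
No Solution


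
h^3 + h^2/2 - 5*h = h*(h - 2)*(h + 5/2)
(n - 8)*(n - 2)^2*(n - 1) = n^4 - 13*n^3 + 48*n^2 - 68*n + 32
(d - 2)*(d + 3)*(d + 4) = d^3 + 5*d^2 - 2*d - 24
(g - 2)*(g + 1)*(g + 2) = g^3 + g^2 - 4*g - 4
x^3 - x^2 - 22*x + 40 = (x - 4)*(x - 2)*(x + 5)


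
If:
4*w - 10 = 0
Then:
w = 5/2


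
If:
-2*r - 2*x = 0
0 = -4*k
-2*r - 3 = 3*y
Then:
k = 0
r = -3*y/2 - 3/2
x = 3*y/2 + 3/2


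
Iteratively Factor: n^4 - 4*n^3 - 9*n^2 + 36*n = (n - 3)*(n^3 - n^2 - 12*n) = (n - 4)*(n - 3)*(n^2 + 3*n) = (n - 4)*(n - 3)*(n + 3)*(n)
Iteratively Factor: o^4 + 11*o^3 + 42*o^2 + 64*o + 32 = (o + 4)*(o^3 + 7*o^2 + 14*o + 8) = (o + 2)*(o + 4)*(o^2 + 5*o + 4) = (o + 2)*(o + 4)^2*(o + 1)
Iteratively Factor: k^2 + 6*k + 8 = (k + 2)*(k + 4)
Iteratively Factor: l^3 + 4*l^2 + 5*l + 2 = (l + 1)*(l^2 + 3*l + 2) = (l + 1)*(l + 2)*(l + 1)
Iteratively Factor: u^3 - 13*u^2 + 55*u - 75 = (u - 5)*(u^2 - 8*u + 15) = (u - 5)^2*(u - 3)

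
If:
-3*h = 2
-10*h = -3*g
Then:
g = -20/9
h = -2/3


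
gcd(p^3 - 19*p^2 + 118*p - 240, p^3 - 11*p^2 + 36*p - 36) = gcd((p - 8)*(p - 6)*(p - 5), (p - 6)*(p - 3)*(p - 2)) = p - 6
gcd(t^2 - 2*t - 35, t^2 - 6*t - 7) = t - 7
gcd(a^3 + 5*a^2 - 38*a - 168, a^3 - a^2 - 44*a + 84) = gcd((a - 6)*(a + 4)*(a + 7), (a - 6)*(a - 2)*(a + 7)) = a^2 + a - 42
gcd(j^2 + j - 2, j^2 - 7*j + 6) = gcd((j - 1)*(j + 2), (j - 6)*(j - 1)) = j - 1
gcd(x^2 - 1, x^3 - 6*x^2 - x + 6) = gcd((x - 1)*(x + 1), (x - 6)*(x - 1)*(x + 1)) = x^2 - 1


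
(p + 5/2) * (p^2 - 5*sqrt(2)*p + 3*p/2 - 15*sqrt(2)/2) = p^3 - 5*sqrt(2)*p^2 + 4*p^2 - 20*sqrt(2)*p + 15*p/4 - 75*sqrt(2)/4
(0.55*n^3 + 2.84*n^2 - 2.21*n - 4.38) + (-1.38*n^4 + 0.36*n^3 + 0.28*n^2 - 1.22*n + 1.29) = -1.38*n^4 + 0.91*n^3 + 3.12*n^2 - 3.43*n - 3.09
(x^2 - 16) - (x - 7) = x^2 - x - 9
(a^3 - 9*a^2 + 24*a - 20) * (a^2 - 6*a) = a^5 - 15*a^4 + 78*a^3 - 164*a^2 + 120*a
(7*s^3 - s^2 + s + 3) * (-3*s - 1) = -21*s^4 - 4*s^3 - 2*s^2 - 10*s - 3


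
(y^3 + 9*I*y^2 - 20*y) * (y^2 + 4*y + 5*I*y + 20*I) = y^5 + 4*y^4 + 14*I*y^4 - 65*y^3 + 56*I*y^3 - 260*y^2 - 100*I*y^2 - 400*I*y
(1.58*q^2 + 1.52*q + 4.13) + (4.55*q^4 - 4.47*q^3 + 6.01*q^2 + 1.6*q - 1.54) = 4.55*q^4 - 4.47*q^3 + 7.59*q^2 + 3.12*q + 2.59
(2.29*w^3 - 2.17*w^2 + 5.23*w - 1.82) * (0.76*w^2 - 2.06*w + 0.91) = 1.7404*w^5 - 6.3666*w^4 + 10.5289*w^3 - 14.1317*w^2 + 8.5085*w - 1.6562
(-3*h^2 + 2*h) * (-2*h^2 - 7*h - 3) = 6*h^4 + 17*h^3 - 5*h^2 - 6*h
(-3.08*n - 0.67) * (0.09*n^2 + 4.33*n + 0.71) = -0.2772*n^3 - 13.3967*n^2 - 5.0879*n - 0.4757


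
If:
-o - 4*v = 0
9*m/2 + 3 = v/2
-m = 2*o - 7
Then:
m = -55/71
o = 276/71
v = -69/71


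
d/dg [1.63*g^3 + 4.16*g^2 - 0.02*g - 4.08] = 4.89*g^2 + 8.32*g - 0.02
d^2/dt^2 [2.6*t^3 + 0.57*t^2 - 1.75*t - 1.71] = 15.6*t + 1.14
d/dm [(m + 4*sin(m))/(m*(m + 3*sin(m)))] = (m^2*cos(m) - m^2 - 8*m*sin(m) - 12*sin(m)^2)/(m^2*(m + 3*sin(m))^2)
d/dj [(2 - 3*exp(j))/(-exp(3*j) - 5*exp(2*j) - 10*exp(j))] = (-6*exp(3*j) - 9*exp(2*j) + 20*exp(j) + 20)*exp(-j)/(exp(4*j) + 10*exp(3*j) + 45*exp(2*j) + 100*exp(j) + 100)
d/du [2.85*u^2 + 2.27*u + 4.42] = 5.7*u + 2.27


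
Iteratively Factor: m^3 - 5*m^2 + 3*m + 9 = (m - 3)*(m^2 - 2*m - 3) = (m - 3)*(m + 1)*(m - 3)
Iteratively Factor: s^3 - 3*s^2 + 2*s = (s)*(s^2 - 3*s + 2) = s*(s - 1)*(s - 2)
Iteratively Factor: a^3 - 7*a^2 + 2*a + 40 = (a - 5)*(a^2 - 2*a - 8) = (a - 5)*(a + 2)*(a - 4)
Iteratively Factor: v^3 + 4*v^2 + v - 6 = (v + 3)*(v^2 + v - 2) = (v + 2)*(v + 3)*(v - 1)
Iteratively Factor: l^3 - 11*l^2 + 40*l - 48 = (l - 4)*(l^2 - 7*l + 12) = (l - 4)*(l - 3)*(l - 4)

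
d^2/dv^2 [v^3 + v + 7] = 6*v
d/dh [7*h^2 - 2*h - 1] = 14*h - 2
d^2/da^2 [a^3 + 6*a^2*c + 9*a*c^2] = 6*a + 12*c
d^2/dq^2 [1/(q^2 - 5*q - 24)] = 2*(q^2 - 5*q - (2*q - 5)^2 - 24)/(-q^2 + 5*q + 24)^3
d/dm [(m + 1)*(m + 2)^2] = (m + 2)*(3*m + 4)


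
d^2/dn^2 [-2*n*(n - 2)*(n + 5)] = -12*n - 12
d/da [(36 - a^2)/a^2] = -72/a^3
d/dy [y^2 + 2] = 2*y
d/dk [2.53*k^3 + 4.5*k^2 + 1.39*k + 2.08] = 7.59*k^2 + 9.0*k + 1.39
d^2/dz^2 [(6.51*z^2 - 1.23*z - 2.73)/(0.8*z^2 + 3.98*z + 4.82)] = (-43.03008*z^3 - 161.09856*z^2 - 23.6966400000001*z + 284.24268)/(0.512*z^6 + 7.6416*z^5 + 47.27136*z^4 + 155.126072*z^3 + 284.809944*z^2 + 277.394856*z + 111.980168)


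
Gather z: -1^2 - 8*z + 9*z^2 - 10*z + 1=9*z^2 - 18*z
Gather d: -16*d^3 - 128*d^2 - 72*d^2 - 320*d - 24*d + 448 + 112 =-16*d^3 - 200*d^2 - 344*d + 560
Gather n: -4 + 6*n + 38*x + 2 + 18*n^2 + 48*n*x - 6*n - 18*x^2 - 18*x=18*n^2 + 48*n*x - 18*x^2 + 20*x - 2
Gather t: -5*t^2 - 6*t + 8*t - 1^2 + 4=-5*t^2 + 2*t + 3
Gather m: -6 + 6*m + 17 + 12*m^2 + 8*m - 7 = 12*m^2 + 14*m + 4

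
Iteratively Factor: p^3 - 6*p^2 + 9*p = (p)*(p^2 - 6*p + 9) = p*(p - 3)*(p - 3)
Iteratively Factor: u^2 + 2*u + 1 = (u + 1)*(u + 1)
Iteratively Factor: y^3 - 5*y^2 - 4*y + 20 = (y + 2)*(y^2 - 7*y + 10) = (y - 2)*(y + 2)*(y - 5)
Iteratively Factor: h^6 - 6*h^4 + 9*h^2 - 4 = (h + 1)*(h^5 - h^4 - 5*h^3 + 5*h^2 + 4*h - 4) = (h - 1)*(h + 1)*(h^4 - 5*h^2 + 4) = (h - 1)^2*(h + 1)*(h^3 + h^2 - 4*h - 4) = (h - 1)^2*(h + 1)*(h + 2)*(h^2 - h - 2) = (h - 1)^2*(h + 1)^2*(h + 2)*(h - 2)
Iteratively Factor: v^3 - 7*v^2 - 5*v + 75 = (v + 3)*(v^2 - 10*v + 25) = (v - 5)*(v + 3)*(v - 5)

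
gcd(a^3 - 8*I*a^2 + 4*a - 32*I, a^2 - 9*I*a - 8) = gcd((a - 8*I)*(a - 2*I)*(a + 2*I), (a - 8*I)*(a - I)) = a - 8*I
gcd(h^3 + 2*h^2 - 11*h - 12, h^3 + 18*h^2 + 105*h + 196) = h + 4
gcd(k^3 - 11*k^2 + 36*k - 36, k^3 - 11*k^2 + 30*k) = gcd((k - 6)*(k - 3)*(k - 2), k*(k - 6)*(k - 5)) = k - 6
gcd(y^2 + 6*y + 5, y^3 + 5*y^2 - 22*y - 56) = 1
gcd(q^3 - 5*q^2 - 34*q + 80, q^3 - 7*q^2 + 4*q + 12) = q - 2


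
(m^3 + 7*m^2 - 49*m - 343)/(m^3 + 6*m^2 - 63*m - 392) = (m - 7)/(m - 8)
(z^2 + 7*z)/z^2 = (z + 7)/z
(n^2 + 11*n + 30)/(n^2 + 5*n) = (n + 6)/n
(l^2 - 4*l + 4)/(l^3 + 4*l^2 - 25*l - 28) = (l^2 - 4*l + 4)/(l^3 + 4*l^2 - 25*l - 28)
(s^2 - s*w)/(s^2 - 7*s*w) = (s - w)/(s - 7*w)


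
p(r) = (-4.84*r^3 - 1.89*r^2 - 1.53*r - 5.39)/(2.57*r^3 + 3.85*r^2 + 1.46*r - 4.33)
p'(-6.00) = -0.07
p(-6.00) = -2.28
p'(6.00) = -0.03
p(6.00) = -1.62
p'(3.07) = -0.02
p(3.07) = -1.52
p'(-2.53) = 0.15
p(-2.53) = -2.59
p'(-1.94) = 1.21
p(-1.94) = -2.26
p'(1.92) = 0.31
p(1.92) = -1.61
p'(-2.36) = 0.33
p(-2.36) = -2.55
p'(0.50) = 12.80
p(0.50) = 3.12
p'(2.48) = 0.05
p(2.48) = -1.52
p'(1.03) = 10.03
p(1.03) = -3.51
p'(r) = (-14.52*r^2 - 3.78*r - 1.53)/(2.57*r^3 + 3.85*r^2 + 1.46*r - 4.33) + (-7.71*r^2 - 7.7*r - 1.46)*(-4.84*r^3 - 1.89*r^2 - 1.53*r - 5.39)/(2.57*r^3 + 3.85*r^2 + 1.46*r - 4.33)^2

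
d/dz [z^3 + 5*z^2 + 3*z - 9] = 3*z^2 + 10*z + 3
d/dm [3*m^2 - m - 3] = 6*m - 1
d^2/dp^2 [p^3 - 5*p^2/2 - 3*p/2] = 6*p - 5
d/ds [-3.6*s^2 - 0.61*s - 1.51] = -7.2*s - 0.61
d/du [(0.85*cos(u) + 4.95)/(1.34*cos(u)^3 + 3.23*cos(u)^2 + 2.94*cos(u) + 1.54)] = (2.278*cos(u)^3 + 22.6445*cos(u)^2 + 31.977*cos(u) + 13.244)*sin(u)/(1.7956*cos(u)^6 + 8.6564*cos(u)^5 + 18.3121*cos(u)^4 + 23.1196*cos(u)^3 + 18.592*cos(u)^2 + 9.0552*cos(u) + 2.3716)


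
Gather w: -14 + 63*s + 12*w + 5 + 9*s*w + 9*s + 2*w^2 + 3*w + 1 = 72*s + 2*w^2 + w*(9*s + 15) - 8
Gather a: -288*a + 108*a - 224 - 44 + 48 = -180*a - 220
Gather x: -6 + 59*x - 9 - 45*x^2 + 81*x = -45*x^2 + 140*x - 15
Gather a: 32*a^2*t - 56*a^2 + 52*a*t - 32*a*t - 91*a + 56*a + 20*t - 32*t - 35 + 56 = a^2*(32*t - 56) + a*(20*t - 35) - 12*t + 21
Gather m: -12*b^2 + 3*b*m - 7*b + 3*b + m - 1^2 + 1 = -12*b^2 - 4*b + m*(3*b + 1)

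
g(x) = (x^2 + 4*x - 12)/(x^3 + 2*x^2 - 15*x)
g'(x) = (2*x + 4)/(x^3 + 2*x^2 - 15*x) + (-3*x^2 - 4*x + 15)*(x^2 + 4*x - 12)/(x^3 + 2*x^2 - 15*x)^2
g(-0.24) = -3.49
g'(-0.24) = -13.92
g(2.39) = -0.30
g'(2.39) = -1.14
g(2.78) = -1.44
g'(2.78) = -7.85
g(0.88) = 0.70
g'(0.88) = -1.11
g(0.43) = 1.68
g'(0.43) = -4.38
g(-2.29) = -0.48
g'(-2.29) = -0.14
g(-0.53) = -1.65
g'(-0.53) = -2.87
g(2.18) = -0.11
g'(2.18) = -0.72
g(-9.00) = -0.08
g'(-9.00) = 0.00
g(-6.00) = 0.00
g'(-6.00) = 0.15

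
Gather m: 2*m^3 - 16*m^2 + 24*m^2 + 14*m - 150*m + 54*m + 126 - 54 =2*m^3 + 8*m^2 - 82*m + 72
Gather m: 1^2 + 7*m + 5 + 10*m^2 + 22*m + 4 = 10*m^2 + 29*m + 10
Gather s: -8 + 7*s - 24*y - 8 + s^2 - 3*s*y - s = s^2 + s*(6 - 3*y) - 24*y - 16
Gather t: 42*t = 42*t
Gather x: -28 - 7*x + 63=35 - 7*x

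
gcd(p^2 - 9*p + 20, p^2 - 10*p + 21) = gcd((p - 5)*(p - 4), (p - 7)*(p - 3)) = 1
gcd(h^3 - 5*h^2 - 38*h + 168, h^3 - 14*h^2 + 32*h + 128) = 1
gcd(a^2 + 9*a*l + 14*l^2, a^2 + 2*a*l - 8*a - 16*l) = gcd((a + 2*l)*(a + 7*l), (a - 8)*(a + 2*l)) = a + 2*l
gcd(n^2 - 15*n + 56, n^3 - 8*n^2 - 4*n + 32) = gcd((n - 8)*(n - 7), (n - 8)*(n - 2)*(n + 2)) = n - 8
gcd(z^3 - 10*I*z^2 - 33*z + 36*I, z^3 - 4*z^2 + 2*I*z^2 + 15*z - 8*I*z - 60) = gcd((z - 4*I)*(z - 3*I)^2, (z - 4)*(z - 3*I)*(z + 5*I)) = z - 3*I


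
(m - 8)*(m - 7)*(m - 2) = m^3 - 17*m^2 + 86*m - 112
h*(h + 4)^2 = h^3 + 8*h^2 + 16*h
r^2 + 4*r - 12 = (r - 2)*(r + 6)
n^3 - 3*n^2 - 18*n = n*(n - 6)*(n + 3)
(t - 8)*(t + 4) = t^2 - 4*t - 32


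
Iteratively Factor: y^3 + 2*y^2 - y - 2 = (y + 1)*(y^2 + y - 2) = (y + 1)*(y + 2)*(y - 1)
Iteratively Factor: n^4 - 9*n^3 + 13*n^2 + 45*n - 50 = (n - 5)*(n^3 - 4*n^2 - 7*n + 10) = (n - 5)*(n + 2)*(n^2 - 6*n + 5) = (n - 5)^2*(n + 2)*(n - 1)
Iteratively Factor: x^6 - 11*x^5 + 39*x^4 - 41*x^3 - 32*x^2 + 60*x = (x - 2)*(x^5 - 9*x^4 + 21*x^3 + x^2 - 30*x) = (x - 2)^2*(x^4 - 7*x^3 + 7*x^2 + 15*x) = (x - 2)^2*(x + 1)*(x^3 - 8*x^2 + 15*x) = (x - 5)*(x - 2)^2*(x + 1)*(x^2 - 3*x) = (x - 5)*(x - 3)*(x - 2)^2*(x + 1)*(x)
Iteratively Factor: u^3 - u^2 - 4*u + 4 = (u + 2)*(u^2 - 3*u + 2) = (u - 1)*(u + 2)*(u - 2)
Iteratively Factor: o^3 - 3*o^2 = (o)*(o^2 - 3*o) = o*(o - 3)*(o)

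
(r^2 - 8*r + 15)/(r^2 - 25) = (r - 3)/(r + 5)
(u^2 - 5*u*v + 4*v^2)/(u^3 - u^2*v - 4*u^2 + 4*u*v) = (u - 4*v)/(u*(u - 4))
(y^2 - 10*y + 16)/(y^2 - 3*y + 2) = (y - 8)/(y - 1)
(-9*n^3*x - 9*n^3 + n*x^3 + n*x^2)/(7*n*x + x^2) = n*(-9*n^2*x - 9*n^2 + x^3 + x^2)/(x*(7*n + x))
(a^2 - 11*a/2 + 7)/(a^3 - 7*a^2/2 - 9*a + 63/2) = (a - 2)/(a^2 - 9)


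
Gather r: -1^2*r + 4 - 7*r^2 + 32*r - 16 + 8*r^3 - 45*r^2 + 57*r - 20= 8*r^3 - 52*r^2 + 88*r - 32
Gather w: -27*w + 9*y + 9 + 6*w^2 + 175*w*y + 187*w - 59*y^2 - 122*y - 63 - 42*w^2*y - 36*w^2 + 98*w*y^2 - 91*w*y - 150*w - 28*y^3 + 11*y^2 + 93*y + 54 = w^2*(-42*y - 30) + w*(98*y^2 + 84*y + 10) - 28*y^3 - 48*y^2 - 20*y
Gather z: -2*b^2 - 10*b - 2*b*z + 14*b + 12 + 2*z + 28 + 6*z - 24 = -2*b^2 + 4*b + z*(8 - 2*b) + 16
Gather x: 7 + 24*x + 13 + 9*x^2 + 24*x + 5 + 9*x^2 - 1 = 18*x^2 + 48*x + 24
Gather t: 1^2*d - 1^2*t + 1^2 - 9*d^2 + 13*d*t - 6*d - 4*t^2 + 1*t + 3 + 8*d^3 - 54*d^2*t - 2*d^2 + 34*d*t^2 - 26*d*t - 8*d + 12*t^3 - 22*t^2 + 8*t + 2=8*d^3 - 11*d^2 - 13*d + 12*t^3 + t^2*(34*d - 26) + t*(-54*d^2 - 13*d + 8) + 6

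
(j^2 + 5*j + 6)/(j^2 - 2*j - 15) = (j + 2)/(j - 5)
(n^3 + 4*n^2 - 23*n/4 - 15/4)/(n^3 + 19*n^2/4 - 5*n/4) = (4*n^2 - 4*n - 3)/(n*(4*n - 1))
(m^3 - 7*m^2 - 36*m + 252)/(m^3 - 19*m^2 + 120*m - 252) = (m + 6)/(m - 6)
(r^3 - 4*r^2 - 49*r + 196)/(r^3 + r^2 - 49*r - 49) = (r - 4)/(r + 1)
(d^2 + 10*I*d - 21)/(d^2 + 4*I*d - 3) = (d + 7*I)/(d + I)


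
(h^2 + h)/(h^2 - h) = (h + 1)/(h - 1)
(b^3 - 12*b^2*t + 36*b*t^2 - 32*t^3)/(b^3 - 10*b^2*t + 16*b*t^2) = (b - 2*t)/b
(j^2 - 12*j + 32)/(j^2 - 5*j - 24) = (j - 4)/(j + 3)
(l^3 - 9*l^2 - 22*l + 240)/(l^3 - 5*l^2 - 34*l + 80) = (l - 6)/(l - 2)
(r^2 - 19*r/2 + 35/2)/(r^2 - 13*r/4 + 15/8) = 4*(r - 7)/(4*r - 3)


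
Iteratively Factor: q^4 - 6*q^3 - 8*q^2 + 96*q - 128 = (q - 2)*(q^3 - 4*q^2 - 16*q + 64) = (q - 4)*(q - 2)*(q^2 - 16) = (q - 4)^2*(q - 2)*(q + 4)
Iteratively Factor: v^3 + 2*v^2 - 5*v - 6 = (v - 2)*(v^2 + 4*v + 3) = (v - 2)*(v + 1)*(v + 3)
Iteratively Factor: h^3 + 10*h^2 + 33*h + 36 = (h + 4)*(h^2 + 6*h + 9) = (h + 3)*(h + 4)*(h + 3)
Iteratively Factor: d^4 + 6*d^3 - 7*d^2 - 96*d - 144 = (d + 4)*(d^3 + 2*d^2 - 15*d - 36) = (d + 3)*(d + 4)*(d^2 - d - 12) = (d + 3)^2*(d + 4)*(d - 4)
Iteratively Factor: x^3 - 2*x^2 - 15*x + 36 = (x - 3)*(x^2 + x - 12) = (x - 3)^2*(x + 4)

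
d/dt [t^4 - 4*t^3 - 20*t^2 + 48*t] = 4*t^3 - 12*t^2 - 40*t + 48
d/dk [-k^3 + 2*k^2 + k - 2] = -3*k^2 + 4*k + 1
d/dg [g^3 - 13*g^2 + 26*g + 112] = 3*g^2 - 26*g + 26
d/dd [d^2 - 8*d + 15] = 2*d - 8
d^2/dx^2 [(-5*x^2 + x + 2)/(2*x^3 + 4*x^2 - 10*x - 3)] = 2*(-20*x^6 + 12*x^5 - 228*x^4 - 246*x^3 - 168*x^2 - 168*x + 149)/(8*x^9 + 48*x^8 - 24*x^7 - 452*x^6 - 24*x^5 + 1416*x^4 - 226*x^3 - 792*x^2 - 270*x - 27)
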